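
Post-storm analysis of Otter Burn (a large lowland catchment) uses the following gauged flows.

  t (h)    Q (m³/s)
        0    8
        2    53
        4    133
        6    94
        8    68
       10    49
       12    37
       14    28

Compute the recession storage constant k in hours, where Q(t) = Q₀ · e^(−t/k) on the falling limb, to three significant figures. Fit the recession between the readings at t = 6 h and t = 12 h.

k ≈ 6.44 h

On the falling limb, Q drops from 94 to 37 m³/s between t = 6 h and t = 12 h (Δt = 6 h).
k = −Δt / ln(Q₂/Q₁) = −6 / ln(37/94) = 6.44 h.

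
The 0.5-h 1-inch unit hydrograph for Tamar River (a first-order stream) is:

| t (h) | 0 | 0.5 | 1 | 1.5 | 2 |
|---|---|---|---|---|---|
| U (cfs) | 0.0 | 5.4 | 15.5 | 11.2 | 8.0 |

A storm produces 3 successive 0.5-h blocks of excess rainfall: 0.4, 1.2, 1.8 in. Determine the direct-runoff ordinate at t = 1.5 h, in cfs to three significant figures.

By discrete convolution, Q_j = Σ (P_i / 1 in) · U_{j−i}.
At t = 1.5 h (j=3): Q = (0.4/1)·11.2 + (1.2/1)·15.5 + (1.8/1)·5.4 = 32.8 cfs.

Q ≈ 32.8 cfs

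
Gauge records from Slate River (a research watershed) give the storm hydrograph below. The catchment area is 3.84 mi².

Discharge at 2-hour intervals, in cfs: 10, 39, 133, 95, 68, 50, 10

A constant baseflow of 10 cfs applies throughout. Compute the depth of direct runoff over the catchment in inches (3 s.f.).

d ≈ 0.270 in

Direct runoff: 0.0, 29.0, 123.0, 85.0, 58.0, 40.0, 0.0 cfs; ΣQ_DR = 335.0 cfs.
V = ΣQ_DR · Δt = 335.0 × 7200 s = 2.412 × 10^6 ft³.
Over A = 3.84 mi², depth = V / A = 0.270 in.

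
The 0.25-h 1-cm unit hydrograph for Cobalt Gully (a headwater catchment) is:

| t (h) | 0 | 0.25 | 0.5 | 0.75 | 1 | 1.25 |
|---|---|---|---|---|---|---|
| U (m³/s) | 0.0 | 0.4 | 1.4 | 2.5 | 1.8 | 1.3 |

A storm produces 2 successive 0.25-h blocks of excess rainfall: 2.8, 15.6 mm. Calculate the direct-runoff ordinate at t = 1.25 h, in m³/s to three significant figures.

By discrete convolution, Q_j = Σ (P_i / 10 mm) · U_{j−i}.
At t = 1.25 h (j=5): Q = (2.8/10)·1.3 + (15.6/10)·1.8 = 3.17 m³/s.

Q ≈ 3.17 m³/s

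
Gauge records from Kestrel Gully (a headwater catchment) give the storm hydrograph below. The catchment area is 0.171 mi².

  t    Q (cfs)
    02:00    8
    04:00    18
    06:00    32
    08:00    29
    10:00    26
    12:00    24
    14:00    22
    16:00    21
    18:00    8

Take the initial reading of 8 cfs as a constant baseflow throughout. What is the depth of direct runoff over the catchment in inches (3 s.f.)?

d ≈ 2.10 in

Direct runoff: 0.0, 10.0, 24.0, 21.0, 18.0, 16.0, 14.0, 13.0, 0.0 cfs; ΣQ_DR = 116.0 cfs.
V = ΣQ_DR · Δt = 116.0 × 7200 s = 8.352 × 10^5 ft³.
Over A = 0.171 mi², depth = V / A = 2.10 in.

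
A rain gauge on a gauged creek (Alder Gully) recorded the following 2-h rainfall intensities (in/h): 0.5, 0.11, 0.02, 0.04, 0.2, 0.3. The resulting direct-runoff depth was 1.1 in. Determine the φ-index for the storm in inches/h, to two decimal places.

φ ≈ 0.15 in/h

Only the 3 blocks with intensity above φ contribute runoff: 0.5, 0.2, 0.3 in/h.
Σ(I−φ)·Δt = d  ⇒  (0.5+0.2+0.3 − 3φ)·2 = 1.1
φ = (1.000 − 1.1/2) / 3 = 0.15 in/h.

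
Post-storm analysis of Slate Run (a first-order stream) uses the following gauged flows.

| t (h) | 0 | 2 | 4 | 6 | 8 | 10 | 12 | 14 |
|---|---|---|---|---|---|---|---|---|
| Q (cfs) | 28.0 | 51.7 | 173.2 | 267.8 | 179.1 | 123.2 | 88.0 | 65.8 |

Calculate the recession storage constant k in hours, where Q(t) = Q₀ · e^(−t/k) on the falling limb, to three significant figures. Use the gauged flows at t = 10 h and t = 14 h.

k ≈ 6.38 h

On the falling limb, Q drops from 123.2 to 65.8 cfs between t = 10 h and t = 14 h (Δt = 4 h).
k = −Δt / ln(Q₂/Q₁) = −4 / ln(65.8/123.2) = 6.38 h.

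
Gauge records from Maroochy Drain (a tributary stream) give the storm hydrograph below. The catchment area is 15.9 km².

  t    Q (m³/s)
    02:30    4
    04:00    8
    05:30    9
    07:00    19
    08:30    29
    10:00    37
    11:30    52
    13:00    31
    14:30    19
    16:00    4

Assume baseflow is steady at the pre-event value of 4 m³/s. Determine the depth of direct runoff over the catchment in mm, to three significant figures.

d ≈ 58.4 mm

Direct runoff: 0.0, 4.0, 5.0, 15.0, 25.0, 33.0, 48.0, 27.0, 15.0, 0.0 m³/s; ΣQ_DR = 172.0 m³/s.
V = ΣQ_DR · Δt = 172.0 × 5400 s = 9.288 × 10^5 m³.
Over A = 15.9 km², depth = V / A = 58.4 mm.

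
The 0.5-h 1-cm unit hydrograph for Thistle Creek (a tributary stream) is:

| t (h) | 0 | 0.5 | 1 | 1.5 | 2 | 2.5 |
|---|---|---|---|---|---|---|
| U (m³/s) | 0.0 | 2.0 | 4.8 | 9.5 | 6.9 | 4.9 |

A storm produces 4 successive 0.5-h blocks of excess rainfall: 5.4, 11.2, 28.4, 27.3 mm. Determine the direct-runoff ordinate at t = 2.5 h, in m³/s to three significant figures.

By discrete convolution, Q_j = Σ (P_i / 10 mm) · U_{j−i}.
At t = 2.5 h (j=5): Q = (5.4/10)·4.9 + (11.2/10)·6.9 + (28.4/10)·9.5 + (27.3/10)·4.8 = 50.5 m³/s.

Q ≈ 50.5 m³/s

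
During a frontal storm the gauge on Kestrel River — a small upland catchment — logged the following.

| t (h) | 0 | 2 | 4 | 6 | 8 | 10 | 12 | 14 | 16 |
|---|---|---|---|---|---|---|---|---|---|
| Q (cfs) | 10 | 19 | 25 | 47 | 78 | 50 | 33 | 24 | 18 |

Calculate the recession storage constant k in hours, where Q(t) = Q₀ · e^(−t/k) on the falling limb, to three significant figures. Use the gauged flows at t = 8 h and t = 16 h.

On the falling limb, Q drops from 78 to 18 cfs between t = 8 h and t = 16 h (Δt = 8 h).
k = −Δt / ln(Q₂/Q₁) = −8 / ln(18/78) = 5.46 h.

k ≈ 5.46 h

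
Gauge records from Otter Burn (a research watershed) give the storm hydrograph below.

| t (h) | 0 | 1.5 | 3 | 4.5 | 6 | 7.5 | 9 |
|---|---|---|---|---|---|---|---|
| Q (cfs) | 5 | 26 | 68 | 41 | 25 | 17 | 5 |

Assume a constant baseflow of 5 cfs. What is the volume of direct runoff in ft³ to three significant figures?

Direct-runoff ordinates (Q − Q_b): 0.0, 21.0, 63.0, 36.0, 20.0, 12.0, 0.0 cfs.
ΣQ_DR = 152.0 cfs.
With Δt = 1.5 h = 5400 s, V = ΣQ_DR · Δt = 152.0 × 5400 = 8.21 × 10^5 ft³.

V ≈ 8.21 × 10^5 ft³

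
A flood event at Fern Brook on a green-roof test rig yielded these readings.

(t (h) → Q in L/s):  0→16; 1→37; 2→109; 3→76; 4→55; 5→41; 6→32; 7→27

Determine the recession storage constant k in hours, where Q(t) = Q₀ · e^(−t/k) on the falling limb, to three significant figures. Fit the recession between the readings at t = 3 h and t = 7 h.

k ≈ 3.87 h

On the falling limb, Q drops from 76 to 27 L/s between t = 3 h and t = 7 h (Δt = 4 h).
k = −Δt / ln(Q₂/Q₁) = −4 / ln(27/76) = 3.87 h.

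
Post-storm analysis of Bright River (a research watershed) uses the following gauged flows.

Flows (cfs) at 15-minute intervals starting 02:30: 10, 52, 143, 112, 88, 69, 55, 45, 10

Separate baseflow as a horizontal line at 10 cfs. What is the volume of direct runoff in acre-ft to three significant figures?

V ≈ 10.2 acre-ft

Direct-runoff ordinates (Q − Q_b): 0.0, 42.0, 133.0, 102.0, 78.0, 59.0, 45.0, 35.0, 0.0 cfs.
ΣQ_DR = 494.0 cfs.
With Δt = 0.25 h = 900 s, V = ΣQ_DR · Δt = 494.0 × 900 = 4.45 × 10^5 ft³ = 10.2 acre-ft.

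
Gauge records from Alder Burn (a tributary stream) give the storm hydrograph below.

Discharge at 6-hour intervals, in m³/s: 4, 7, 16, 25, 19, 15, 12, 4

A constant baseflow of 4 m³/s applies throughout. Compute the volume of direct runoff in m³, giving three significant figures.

V ≈ 1.51 × 10^6 m³

Direct-runoff ordinates (Q − Q_b): 0.0, 3.0, 12.0, 21.0, 15.0, 11.0, 8.0, 0.0 m³/s.
ΣQ_DR = 70.00 m³/s.
With Δt = 6 h = 21600 s, V = ΣQ_DR · Δt = 70.00 × 21600 = 1.51 × 10^6 m³.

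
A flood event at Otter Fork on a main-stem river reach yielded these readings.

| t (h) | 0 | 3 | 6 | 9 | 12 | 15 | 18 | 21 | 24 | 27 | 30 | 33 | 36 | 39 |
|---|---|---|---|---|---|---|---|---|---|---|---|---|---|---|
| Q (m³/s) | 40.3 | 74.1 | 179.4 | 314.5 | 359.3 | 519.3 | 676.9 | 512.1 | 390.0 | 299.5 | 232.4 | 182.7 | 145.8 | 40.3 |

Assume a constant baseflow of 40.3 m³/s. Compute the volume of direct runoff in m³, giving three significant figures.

Direct-runoff ordinates (Q − Q_b): 0.0, 33.8, 139.1, 274.2, 319.0, 479.0, 636.6, 471.8, 349.7, 259.2, 192.1, 142.4, 105.5, 0.0 m³/s.
ΣQ_DR = 3402 m³/s.
With Δt = 3 h = 10800 s, V = ΣQ_DR · Δt = 3402 × 10800 = 3.67 × 10^7 m³.

V ≈ 3.67 × 10^7 m³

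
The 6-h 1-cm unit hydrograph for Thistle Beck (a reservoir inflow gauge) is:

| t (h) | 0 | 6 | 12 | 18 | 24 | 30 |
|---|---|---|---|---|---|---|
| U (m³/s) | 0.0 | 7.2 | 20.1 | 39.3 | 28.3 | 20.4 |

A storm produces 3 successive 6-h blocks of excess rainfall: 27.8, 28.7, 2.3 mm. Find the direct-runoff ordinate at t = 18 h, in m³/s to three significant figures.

Q ≈ 169 m³/s

By discrete convolution, Q_j = Σ (P_i / 10 mm) · U_{j−i}.
At t = 18 h (j=3): Q = (27.8/10)·39.3 + (28.7/10)·20.1 + (2.3/10)·7.2 = 169 m³/s.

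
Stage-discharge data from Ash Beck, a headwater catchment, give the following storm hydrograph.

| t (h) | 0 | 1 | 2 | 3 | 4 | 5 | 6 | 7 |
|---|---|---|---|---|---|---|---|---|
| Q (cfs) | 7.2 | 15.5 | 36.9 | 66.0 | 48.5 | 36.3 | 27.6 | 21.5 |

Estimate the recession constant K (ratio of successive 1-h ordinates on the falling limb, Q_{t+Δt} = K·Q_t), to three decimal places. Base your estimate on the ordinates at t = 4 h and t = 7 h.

Using the recession-limb readings at t = 4 h and t = 7 h: Q falls from 48.5 to 21.5 cfs over 3 intervals.
K = (Q₂/Q₁)^(1/3) = (21.5/48.5)^(1/3) = 0.762.

K ≈ 0.762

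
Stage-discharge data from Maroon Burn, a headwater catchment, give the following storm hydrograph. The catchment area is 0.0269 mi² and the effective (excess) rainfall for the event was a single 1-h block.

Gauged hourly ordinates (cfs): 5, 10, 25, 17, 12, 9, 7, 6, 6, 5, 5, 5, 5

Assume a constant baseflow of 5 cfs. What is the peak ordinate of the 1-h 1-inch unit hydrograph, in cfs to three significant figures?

Direct runoff: 0.0, 5.0, 20.0, 12.0, 7.0, 4.0, 2.0, 1.0, 1.0, 0.0, 0.0, 0.0, 0.0 cfs; ΣQ_DR = 52.00 cfs, peak = 20.0 cfs.
Runoff depth d = ΣQ_DR·Δt / A = 52.00 × 3600 / (0.0269 mi²) = 2.995 in.
The 1-inch UH is the DRH scaled by (1 in)/d, so U_p = 20.0 × 1/2.995 = 6.68 cfs.

U_p ≈ 6.68 cfs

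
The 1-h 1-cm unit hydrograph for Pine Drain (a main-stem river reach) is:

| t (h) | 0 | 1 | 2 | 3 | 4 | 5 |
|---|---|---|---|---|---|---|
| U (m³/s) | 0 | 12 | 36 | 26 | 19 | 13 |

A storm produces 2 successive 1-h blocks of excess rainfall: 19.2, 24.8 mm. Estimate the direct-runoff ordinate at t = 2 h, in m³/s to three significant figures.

By discrete convolution, Q_j = Σ (P_i / 10 mm) · U_{j−i}.
At t = 2 h (j=2): Q = (19.2/10)·36 + (24.8/10)·12 = 98.9 m³/s.

Q ≈ 98.9 m³/s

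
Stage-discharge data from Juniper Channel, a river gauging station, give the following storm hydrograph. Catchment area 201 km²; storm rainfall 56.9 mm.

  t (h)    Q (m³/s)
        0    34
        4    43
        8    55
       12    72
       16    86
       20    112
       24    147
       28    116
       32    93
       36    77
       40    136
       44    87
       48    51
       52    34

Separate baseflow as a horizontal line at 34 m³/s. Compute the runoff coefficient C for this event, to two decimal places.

C ≈ 0.84

ΣQ_DR = 667.0 m³/s; V = ΣQ_DR·Δt = 9.605 × 10^6 m³.
Runoff depth d = V / A = 47.79 mm.
C = d / P = 47.79 / 56.9 = 0.84.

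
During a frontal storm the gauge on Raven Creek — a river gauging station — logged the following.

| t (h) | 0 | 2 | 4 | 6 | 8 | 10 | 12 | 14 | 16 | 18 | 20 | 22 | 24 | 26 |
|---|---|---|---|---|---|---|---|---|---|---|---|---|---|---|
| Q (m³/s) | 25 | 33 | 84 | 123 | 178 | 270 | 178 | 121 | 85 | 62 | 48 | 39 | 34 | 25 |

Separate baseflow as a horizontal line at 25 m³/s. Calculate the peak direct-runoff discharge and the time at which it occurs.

Subtracting baseflow gives direct-runoff ordinates: 0.0, 8.0, 59.0, 98.0, 153.0, 245.0, 153.0, 96.0, 60.0, 37.0, 23.0, 14.0, 9.0, 0.0 m³/s.
The maximum is 245.0 m³/s, occurring at the reading for t = 10 h.

Q_p = 245.0 m³/s at t = 10 h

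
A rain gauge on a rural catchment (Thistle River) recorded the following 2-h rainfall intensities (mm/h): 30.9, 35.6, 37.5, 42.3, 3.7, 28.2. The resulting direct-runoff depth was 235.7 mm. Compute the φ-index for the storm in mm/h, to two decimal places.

Only the 5 blocks with intensity above φ contribute runoff: 30.9, 35.6, 37.5, 42.3, 28.2 mm/h.
Σ(I−φ)·Δt = d  ⇒  (30.9+35.6+37.5+42.3+28.2 − 5φ)·2 = 235.7
φ = (174.5 − 235.7/2) / 5 = 11.33 mm/h.

φ ≈ 11.33 mm/h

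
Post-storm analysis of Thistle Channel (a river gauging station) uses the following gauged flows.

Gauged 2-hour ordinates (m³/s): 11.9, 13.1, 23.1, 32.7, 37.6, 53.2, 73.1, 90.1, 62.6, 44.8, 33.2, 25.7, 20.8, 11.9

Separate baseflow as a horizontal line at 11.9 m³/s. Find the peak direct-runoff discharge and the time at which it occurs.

Q_p = 78.2 m³/s at t = 14 h

Subtracting baseflow gives direct-runoff ordinates: 0.0, 1.2, 11.2, 20.8, 25.7, 41.3, 61.2, 78.2, 50.7, 32.9, 21.3, 13.8, 8.9, 0.0 m³/s.
The maximum is 78.2 m³/s, occurring at the reading for t = 14 h.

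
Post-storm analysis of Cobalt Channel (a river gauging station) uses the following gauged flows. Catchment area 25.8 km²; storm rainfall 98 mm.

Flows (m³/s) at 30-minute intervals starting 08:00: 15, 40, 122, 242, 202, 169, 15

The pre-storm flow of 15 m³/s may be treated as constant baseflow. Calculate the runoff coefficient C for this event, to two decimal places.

ΣQ_DR = 700.0 m³/s; V = ΣQ_DR·Δt = 1.260 × 10^6 m³.
Runoff depth d = V / A = 48.84 mm.
C = d / P = 48.84 / 98 = 0.50.

C ≈ 0.50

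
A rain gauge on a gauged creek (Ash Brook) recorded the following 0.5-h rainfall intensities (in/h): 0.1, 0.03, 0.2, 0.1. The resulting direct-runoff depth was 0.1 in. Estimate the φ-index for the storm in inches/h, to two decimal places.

Only the 3 blocks with intensity above φ contribute runoff: 0.1, 0.2, 0.1 in/h.
Σ(I−φ)·Δt = d  ⇒  (0.1+0.2+0.1 − 3φ)·0.5 = 0.1
φ = (0.4000 − 0.1/0.5) / 3 = 0.07 in/h.

φ ≈ 0.07 in/h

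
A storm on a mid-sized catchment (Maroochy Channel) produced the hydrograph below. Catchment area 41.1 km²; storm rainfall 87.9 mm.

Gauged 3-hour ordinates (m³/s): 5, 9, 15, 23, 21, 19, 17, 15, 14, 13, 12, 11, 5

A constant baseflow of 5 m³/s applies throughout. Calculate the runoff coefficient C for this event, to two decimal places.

ΣQ_DR = 114.0 m³/s; V = ΣQ_DR·Δt = 1.231 × 10^6 m³.
Runoff depth d = V / A = 29.96 mm.
C = d / P = 29.96 / 87.9 = 0.34.

C ≈ 0.34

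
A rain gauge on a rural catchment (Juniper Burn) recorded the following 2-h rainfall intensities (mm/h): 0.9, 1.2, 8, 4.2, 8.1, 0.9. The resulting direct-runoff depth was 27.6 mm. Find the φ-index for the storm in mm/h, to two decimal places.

Only the 3 blocks with intensity above φ contribute runoff: 8, 4.2, 8.1 mm/h.
Σ(I−φ)·Δt = d  ⇒  (8+4.2+8.1 − 3φ)·2 = 27.6
φ = (20.30 − 27.6/2) / 3 = 2.17 mm/h.

φ ≈ 2.17 mm/h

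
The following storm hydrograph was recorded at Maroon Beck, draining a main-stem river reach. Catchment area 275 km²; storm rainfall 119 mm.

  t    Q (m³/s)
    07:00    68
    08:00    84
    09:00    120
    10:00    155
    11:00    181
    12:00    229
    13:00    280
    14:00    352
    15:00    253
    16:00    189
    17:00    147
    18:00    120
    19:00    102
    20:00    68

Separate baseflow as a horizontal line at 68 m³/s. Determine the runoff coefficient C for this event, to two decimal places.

ΣQ_DR = 1396 m³/s; V = ΣQ_DR·Δt = 5.026 × 10^6 m³.
Runoff depth d = V / A = 18.27 mm.
C = d / P = 18.27 / 119 = 0.15.

C ≈ 0.15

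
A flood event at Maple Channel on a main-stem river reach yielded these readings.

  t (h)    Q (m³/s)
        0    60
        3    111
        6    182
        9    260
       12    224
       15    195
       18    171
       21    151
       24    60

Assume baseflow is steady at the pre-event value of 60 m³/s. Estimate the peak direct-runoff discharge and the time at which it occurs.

Subtracting baseflow gives direct-runoff ordinates: 0.0, 51.0, 122.0, 200.0, 164.0, 135.0, 111.0, 91.0, 0.0 m³/s.
The maximum is 200.0 m³/s, occurring at the reading for t = 9 h.

Q_p = 200.0 m³/s at t = 9 h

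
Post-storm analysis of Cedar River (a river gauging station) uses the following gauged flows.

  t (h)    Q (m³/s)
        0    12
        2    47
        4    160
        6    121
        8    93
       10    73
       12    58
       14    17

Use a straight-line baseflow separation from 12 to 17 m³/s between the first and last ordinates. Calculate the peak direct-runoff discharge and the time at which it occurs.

Subtracting baseflow gives direct-runoff ordinates: 0.00, 34.29, 146.57, 106.86, 78.14, 57.43, 41.71, 0.00 m³/s.
The maximum is 146.57 m³/s, occurring at the reading for t = 4 h.

Q_p = 146.57 m³/s at t = 4 h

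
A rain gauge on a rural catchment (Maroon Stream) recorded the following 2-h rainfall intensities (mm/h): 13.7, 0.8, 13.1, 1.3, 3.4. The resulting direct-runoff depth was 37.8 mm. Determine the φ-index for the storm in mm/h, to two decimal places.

Only the 2 blocks with intensity above φ contribute runoff: 13.7, 13.1 mm/h.
Σ(I−φ)·Δt = d  ⇒  (13.7+13.1 − 2φ)·2 = 37.8
φ = (26.80 − 37.8/2) / 2 = 3.95 mm/h.

φ ≈ 3.95 mm/h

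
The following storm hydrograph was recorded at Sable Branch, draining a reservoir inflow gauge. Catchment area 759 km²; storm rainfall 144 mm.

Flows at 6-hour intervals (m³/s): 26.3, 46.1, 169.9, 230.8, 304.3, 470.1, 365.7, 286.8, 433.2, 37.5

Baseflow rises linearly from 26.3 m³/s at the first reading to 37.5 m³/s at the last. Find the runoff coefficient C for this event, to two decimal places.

C ≈ 0.41

ΣQ_DR = 2052 m³/s; V = ΣQ_DR·Δt = 4.432 × 10^7 m³.
Runoff depth d = V / A = 58.39 mm.
C = d / P = 58.39 / 144 = 0.41.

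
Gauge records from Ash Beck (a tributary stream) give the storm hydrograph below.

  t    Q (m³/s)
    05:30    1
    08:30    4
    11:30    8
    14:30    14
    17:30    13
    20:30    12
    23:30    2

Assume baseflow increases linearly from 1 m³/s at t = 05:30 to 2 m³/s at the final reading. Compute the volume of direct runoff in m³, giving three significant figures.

Direct-runoff ordinates (Q − Q_b): 0.00, 2.83, 6.67, 12.50, 11.33, 10.17, 0.00 m³/s.
ΣQ_DR = 43.50 m³/s.
With Δt = 3 h = 10800 s, V = ΣQ_DR · Δt = 43.50 × 10800 = 4.70 × 10^5 m³.

V ≈ 4.70 × 10^5 m³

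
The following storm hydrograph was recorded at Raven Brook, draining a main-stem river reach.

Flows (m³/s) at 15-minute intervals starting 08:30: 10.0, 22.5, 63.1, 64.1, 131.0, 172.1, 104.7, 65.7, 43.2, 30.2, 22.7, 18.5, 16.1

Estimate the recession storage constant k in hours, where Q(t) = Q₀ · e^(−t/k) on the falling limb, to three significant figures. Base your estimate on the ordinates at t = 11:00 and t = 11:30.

On the falling limb, Q drops from 22.7 to 16.1 m³/s between t = 11:00 and t = 11:30 (Δt = 0.5 h).
k = −Δt / ln(Q₂/Q₁) = −0.5 / ln(16.1/22.7) = 1.46 h.

k ≈ 1.46 h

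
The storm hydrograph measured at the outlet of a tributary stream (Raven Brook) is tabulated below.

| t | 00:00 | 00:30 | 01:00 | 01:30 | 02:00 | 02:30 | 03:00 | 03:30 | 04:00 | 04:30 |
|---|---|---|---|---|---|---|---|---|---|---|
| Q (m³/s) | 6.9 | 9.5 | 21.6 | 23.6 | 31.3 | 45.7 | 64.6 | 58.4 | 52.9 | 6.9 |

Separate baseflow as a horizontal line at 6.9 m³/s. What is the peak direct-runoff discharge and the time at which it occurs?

Q_p = 57.7 m³/s at t = 03:00

Subtracting baseflow gives direct-runoff ordinates: 0.0, 2.6, 14.7, 16.7, 24.4, 38.8, 57.7, 51.5, 46.0, 0.0 m³/s.
The maximum is 57.7 m³/s, occurring at the reading for t = 03:00.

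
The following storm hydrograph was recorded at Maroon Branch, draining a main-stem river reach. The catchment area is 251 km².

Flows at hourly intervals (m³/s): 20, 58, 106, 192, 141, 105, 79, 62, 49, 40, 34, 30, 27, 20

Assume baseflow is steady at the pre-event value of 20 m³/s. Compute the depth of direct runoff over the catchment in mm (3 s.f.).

d ≈ 9.80 mm

Direct runoff: 0.0, 38.0, 86.0, 172.0, 121.0, 85.0, 59.0, 42.0, 29.0, 20.0, 14.0, 10.0, 7.0, 0.0 m³/s; ΣQ_DR = 683.0 m³/s.
V = ΣQ_DR · Δt = 683.0 × 3600 s = 2.459 × 10^6 m³.
Over A = 251 km², depth = V / A = 9.80 mm.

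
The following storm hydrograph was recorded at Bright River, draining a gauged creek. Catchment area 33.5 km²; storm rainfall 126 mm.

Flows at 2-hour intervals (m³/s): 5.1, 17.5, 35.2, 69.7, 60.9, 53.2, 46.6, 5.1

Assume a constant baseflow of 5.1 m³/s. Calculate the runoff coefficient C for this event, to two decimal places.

ΣQ_DR = 252.5 m³/s; V = ΣQ_DR·Δt = 1.818 × 10^6 m³.
Runoff depth d = V / A = 54.27 mm.
C = d / P = 54.27 / 126 = 0.43.

C ≈ 0.43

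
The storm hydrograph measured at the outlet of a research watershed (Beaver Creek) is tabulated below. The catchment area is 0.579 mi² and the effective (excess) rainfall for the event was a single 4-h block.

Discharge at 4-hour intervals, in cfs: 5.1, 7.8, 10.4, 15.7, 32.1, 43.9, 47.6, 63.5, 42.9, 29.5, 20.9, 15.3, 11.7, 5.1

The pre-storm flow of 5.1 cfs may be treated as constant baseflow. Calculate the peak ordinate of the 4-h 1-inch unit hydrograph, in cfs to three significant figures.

U_p ≈ 19.5 cfs

Direct runoff: 0.0, 2.7, 5.3, 10.6, 27.0, 38.8, 42.5, 58.4, 37.8, 24.4, 15.8, 10.2, 6.6, 0.0 cfs; ΣQ_DR = 280.1 cfs, peak = 58.4 cfs.
Runoff depth d = ΣQ_DR·Δt / A = 280.1 × 14400 / (0.579 mi²) = 2.999 in.
The 1-inch UH is the DRH scaled by (1 in)/d, so U_p = 58.4 × 1/2.999 = 19.5 cfs.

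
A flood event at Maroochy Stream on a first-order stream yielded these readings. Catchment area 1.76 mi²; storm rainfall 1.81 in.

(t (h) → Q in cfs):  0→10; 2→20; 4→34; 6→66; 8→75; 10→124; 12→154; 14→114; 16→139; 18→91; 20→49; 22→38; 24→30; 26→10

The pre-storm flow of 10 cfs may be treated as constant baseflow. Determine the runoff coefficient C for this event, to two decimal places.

ΣQ_DR = 814.0 cfs; V = ΣQ_DR·Δt = 5.861 × 10^6 ft³.
Runoff depth d = V / A = 1.433 in.
C = d / P = 1.433 / 1.81 = 0.79.

C ≈ 0.79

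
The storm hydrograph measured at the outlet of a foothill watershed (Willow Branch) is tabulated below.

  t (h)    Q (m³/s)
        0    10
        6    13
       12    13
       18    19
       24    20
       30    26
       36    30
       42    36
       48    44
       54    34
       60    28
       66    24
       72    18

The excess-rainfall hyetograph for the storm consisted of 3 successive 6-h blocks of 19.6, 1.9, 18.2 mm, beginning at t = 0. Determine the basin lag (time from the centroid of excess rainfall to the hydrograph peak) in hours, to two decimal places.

Centroid of excess rainfall: t_c = Σ P_i·t̄_i / ΣP_i = 8.7884 h (block centres at 3, 9, 15 h).
Hydrograph peak occurs at t = 48 h, so basin lag t_L = 48 − 8.7884 = 39.21 h.

t_L ≈ 39.21 h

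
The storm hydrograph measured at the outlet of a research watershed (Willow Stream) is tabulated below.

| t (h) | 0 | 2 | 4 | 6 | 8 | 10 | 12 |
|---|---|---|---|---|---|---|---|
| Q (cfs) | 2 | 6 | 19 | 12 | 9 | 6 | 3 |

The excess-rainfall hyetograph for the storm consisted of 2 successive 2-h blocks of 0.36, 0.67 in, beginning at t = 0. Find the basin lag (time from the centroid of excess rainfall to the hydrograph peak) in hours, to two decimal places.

t_L ≈ 1.70 h

Centroid of excess rainfall: t_c = Σ P_i·t̄_i / ΣP_i = 2.3010 h (block centres at 1, 3 h).
Hydrograph peak occurs at t = 4 h, so basin lag t_L = 4 − 2.3010 = 1.70 h.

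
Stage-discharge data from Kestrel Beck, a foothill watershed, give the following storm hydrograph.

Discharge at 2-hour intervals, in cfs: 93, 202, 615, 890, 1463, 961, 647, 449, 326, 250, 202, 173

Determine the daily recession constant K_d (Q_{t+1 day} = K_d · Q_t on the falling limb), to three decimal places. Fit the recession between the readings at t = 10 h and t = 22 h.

K_d ≈ 0.032

Between t = 10 h and t = 22 h the flow falls from 961 to 173 cfs over 6×2 h = 12 h.
Per-interval ratio K = (173/961)^(1/6) = 0.7514; K_d = K^(24/2) = 0.032.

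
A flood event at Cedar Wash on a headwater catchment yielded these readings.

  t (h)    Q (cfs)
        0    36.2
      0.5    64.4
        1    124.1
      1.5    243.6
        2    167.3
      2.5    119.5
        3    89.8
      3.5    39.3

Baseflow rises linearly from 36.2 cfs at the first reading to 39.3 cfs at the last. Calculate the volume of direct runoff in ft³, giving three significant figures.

Direct-runoff ordinates (Q − Q_b): 0.00, 27.76, 87.01, 206.07, 129.33, 81.09, 50.94, 0.00 cfs.
ΣQ_DR = 582.2 cfs.
With Δt = 0.5 h = 1800 s, V = ΣQ_DR · Δt = 582.2 × 1800 = 1.05 × 10^6 ft³.

V ≈ 1.05 × 10^6 ft³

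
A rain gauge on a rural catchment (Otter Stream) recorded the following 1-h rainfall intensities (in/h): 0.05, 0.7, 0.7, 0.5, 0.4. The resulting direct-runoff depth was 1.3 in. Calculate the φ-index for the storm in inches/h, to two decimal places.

φ ≈ 0.25 in/h

Only the 4 blocks with intensity above φ contribute runoff: 0.7, 0.7, 0.5, 0.4 in/h.
Σ(I−φ)·Δt = d  ⇒  (0.7+0.7+0.5+0.4 − 4φ)·1 = 1.3
φ = (2.300 − 1.3/1) / 4 = 0.25 in/h.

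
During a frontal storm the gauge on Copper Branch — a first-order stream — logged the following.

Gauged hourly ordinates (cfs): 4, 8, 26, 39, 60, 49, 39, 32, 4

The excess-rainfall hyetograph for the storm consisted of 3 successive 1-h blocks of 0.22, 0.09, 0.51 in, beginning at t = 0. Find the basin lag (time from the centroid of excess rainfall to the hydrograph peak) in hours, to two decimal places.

t_L ≈ 2.15 h

Centroid of excess rainfall: t_c = Σ P_i·t̄_i / ΣP_i = 1.8537 h (block centres at 0.5, 1.5, 2.5 h).
Hydrograph peak occurs at t = 4 h, so basin lag t_L = 4 − 1.8537 = 2.15 h.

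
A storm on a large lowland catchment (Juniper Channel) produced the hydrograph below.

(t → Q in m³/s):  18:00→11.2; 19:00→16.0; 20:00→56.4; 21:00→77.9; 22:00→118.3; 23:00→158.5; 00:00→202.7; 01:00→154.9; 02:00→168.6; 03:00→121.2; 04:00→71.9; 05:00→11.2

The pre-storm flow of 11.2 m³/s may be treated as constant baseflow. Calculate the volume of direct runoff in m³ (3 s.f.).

Direct-runoff ordinates (Q − Q_b): 0.0, 4.8, 45.2, 66.7, 107.1, 147.3, 191.5, 143.7, 157.4, 110.0, 60.7, 0.0 m³/s.
ΣQ_DR = 1034 m³/s.
With Δt = 1 h = 3600 s, V = ΣQ_DR · Δt = 1034 × 3600 = 3.72 × 10^6 m³.

V ≈ 3.72 × 10^6 m³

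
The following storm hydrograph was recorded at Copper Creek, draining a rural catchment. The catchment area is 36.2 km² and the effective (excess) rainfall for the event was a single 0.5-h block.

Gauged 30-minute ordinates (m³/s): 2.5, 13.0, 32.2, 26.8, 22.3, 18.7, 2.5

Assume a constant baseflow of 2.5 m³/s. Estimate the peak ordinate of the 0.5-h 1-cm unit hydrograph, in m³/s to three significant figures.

Direct runoff: 0.0, 10.5, 29.7, 24.3, 19.8, 16.2, 0.0 m³/s; ΣQ_DR = 100.5 m³/s, peak = 29.7 m³/s.
Runoff depth d = ΣQ_DR·Δt / A = 100.5 × 1800 / (36.2 km²) = 4.997 mm.
The 1-cm UH is the DRH scaled by (10 mm)/d, so U_p = 29.7 × 10/4.997 = 59.4 m³/s.

U_p ≈ 59.4 m³/s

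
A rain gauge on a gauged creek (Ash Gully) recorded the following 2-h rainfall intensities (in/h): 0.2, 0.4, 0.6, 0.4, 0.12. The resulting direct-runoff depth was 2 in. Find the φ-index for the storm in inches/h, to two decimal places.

Only the 4 blocks with intensity above φ contribute runoff: 0.2, 0.4, 0.6, 0.4 in/h.
Σ(I−φ)·Δt = d  ⇒  (0.2+0.4+0.6+0.4 − 4φ)·2 = 2
φ = (1.600 − 2/2) / 4 = 0.15 in/h.

φ ≈ 0.15 in/h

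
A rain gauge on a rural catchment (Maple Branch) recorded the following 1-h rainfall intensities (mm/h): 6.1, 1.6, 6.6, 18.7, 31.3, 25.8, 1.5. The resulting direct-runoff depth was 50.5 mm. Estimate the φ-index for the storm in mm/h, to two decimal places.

φ ≈ 8.43 mm/h

Only the 3 blocks with intensity above φ contribute runoff: 18.7, 31.3, 25.8 mm/h.
Σ(I−φ)·Δt = d  ⇒  (18.7+31.3+25.8 − 3φ)·1 = 50.5
φ = (75.80 − 50.5/1) / 3 = 8.43 mm/h.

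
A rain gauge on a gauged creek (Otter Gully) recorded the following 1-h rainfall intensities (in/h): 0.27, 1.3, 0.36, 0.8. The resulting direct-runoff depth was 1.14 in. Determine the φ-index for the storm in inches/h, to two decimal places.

Only the 2 blocks with intensity above φ contribute runoff: 1.3, 0.8 in/h.
Σ(I−φ)·Δt = d  ⇒  (1.3+0.8 − 2φ)·1 = 1.14
φ = (2.100 − 1.14/1) / 2 = 0.48 in/h.

φ ≈ 0.48 in/h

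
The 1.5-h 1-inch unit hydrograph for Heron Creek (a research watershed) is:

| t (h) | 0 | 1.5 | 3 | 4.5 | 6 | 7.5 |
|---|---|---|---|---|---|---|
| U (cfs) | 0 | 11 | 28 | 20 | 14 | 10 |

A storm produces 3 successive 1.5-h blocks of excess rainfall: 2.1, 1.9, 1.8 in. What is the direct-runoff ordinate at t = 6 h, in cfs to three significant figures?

By discrete convolution, Q_j = Σ (P_i / 1 in) · U_{j−i}.
At t = 6 h (j=4): Q = (2.1/1)·14 + (1.9/1)·20 + (1.8/1)·28 = 118 cfs.

Q ≈ 118 cfs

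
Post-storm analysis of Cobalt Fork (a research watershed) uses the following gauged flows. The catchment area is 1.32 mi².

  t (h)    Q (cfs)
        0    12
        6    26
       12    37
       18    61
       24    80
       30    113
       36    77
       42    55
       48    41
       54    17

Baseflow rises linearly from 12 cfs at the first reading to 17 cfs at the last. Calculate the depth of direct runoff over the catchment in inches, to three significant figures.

Direct runoff: 0.00, 13.44, 23.89, 47.33, 65.78, 98.22, 61.67, 39.11, 24.56, 0.00 cfs; ΣQ_DR = 374.0 cfs.
V = ΣQ_DR · Δt = 374.0 × 21600 s = 8.078 × 10^6 ft³.
Over A = 1.32 mi², depth = V / A = 2.63 in.

d ≈ 2.63 in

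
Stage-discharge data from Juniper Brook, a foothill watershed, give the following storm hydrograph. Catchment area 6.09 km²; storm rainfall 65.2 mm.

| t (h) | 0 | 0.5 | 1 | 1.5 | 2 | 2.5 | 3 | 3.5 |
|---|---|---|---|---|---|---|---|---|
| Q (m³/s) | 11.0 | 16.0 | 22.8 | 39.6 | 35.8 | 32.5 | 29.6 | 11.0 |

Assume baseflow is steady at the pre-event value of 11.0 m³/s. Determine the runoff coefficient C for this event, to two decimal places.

C ≈ 0.50

ΣQ_DR = 110.3 m³/s; V = ΣQ_DR·Δt = 1.985 × 10^5 m³.
Runoff depth d = V / A = 32.60 mm.
C = d / P = 32.60 / 65.2 = 0.50.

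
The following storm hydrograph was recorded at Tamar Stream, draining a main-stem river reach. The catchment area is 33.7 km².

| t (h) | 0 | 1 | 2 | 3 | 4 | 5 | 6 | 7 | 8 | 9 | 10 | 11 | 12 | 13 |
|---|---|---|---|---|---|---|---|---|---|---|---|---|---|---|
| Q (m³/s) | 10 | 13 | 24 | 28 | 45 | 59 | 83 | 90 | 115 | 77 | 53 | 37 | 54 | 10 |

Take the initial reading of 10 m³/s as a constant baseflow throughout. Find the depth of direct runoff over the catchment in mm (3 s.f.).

Direct runoff: 0.0, 3.0, 14.0, 18.0, 35.0, 49.0, 73.0, 80.0, 105.0, 67.0, 43.0, 27.0, 44.0, 0.0 m³/s; ΣQ_DR = 558.0 m³/s.
V = ΣQ_DR · Δt = 558.0 × 3600 s = 2.009 × 10^6 m³.
Over A = 33.7 km², depth = V / A = 59.6 mm.

d ≈ 59.6 mm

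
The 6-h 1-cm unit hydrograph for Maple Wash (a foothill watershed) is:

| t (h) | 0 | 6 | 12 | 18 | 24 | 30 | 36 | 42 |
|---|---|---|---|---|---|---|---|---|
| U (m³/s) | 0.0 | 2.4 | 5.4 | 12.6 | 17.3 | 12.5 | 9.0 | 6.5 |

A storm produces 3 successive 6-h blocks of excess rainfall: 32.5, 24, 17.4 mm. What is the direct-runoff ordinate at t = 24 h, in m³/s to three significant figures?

Q ≈ 95.9 m³/s

By discrete convolution, Q_j = Σ (P_i / 10 mm) · U_{j−i}.
At t = 24 h (j=4): Q = (32.5/10)·17.3 + (24/10)·12.6 + (17.4/10)·5.4 = 95.9 m³/s.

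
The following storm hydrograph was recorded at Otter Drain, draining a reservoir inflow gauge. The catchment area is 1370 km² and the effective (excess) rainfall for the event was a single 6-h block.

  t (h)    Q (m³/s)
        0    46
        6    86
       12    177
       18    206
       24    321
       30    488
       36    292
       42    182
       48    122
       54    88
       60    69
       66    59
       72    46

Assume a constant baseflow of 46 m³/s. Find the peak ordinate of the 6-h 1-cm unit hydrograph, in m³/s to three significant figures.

U_p ≈ 177 m³/s

Direct runoff: 0.0, 40.0, 131.0, 160.0, 275.0, 442.0, 246.0, 136.0, 76.0, 42.0, 23.0, 13.0, 0.0 m³/s; ΣQ_DR = 1584 m³/s, peak = 442.0 m³/s.
Runoff depth d = ΣQ_DR·Δt / A = 1584 × 21600 / (1370 km²) = 24.97 mm.
The 1-cm UH is the DRH scaled by (10 mm)/d, so U_p = 442.0 × 10/24.97 = 177 m³/s.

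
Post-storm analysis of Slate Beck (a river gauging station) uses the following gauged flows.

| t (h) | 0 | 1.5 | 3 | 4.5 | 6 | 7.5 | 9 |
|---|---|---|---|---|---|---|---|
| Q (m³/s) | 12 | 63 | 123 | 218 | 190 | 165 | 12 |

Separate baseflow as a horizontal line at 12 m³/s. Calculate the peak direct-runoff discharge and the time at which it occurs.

Q_p = 206.0 m³/s at t = 4.5 h

Subtracting baseflow gives direct-runoff ordinates: 0.0, 51.0, 111.0, 206.0, 178.0, 153.0, 0.0 m³/s.
The maximum is 206.0 m³/s, occurring at the reading for t = 4.5 h.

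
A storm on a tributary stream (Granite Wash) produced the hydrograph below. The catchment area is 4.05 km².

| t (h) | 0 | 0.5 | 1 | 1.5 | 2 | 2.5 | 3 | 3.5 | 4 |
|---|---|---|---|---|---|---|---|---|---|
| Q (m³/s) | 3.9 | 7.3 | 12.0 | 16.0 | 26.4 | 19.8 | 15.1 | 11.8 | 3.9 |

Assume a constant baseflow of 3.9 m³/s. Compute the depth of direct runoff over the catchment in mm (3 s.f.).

d ≈ 36.0 mm

Direct runoff: 0.0, 3.4, 8.1, 12.1, 22.5, 15.9, 11.2, 7.9, 0.0 m³/s; ΣQ_DR = 81.10 m³/s.
V = ΣQ_DR · Δt = 81.10 × 1800 s = 1.460 × 10^5 m³.
Over A = 4.05 km², depth = V / A = 36.0 mm.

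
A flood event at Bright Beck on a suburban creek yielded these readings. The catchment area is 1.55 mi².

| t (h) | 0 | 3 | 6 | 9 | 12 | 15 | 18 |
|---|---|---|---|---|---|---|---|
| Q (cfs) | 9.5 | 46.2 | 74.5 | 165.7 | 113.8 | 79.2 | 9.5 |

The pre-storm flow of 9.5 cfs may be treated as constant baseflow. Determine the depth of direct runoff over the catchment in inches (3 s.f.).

d ≈ 1.30 in

Direct runoff: 0.0, 36.7, 65.0, 156.2, 104.3, 69.7, 0.0 cfs; ΣQ_DR = 431.9 cfs.
V = ΣQ_DR · Δt = 431.9 × 10800 s = 4.665 × 10^6 ft³.
Over A = 1.55 mi², depth = V / A = 1.30 in.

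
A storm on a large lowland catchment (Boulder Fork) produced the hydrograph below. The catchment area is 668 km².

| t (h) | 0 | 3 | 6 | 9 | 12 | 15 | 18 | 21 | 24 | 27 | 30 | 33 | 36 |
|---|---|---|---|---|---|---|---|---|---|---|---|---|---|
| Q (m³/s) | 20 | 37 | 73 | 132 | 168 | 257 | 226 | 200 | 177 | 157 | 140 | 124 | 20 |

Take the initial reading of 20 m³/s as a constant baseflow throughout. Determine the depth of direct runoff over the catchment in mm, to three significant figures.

Direct runoff: 0.0, 17.0, 53.0, 112.0, 148.0, 237.0, 206.0, 180.0, 157.0, 137.0, 120.0, 104.0, 0.0 m³/s; ΣQ_DR = 1471 m³/s.
V = ΣQ_DR · Δt = 1471 × 10800 s = 1.589 × 10^7 m³.
Over A = 668 km², depth = V / A = 23.8 mm.

d ≈ 23.8 mm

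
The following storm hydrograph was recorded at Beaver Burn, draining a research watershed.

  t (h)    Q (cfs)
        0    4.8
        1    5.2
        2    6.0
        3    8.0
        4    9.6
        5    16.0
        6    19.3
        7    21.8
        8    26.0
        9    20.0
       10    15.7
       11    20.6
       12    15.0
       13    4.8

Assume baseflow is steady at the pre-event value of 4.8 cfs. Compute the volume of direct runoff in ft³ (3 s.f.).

Direct-runoff ordinates (Q − Q_b): 0.0, 0.4, 1.2, 3.2, 4.8, 11.2, 14.5, 17.0, 21.2, 15.2, 10.9, 15.8, 10.2, 0.0 cfs.
ΣQ_DR = 125.6 cfs.
With Δt = 1 h = 3600 s, V = ΣQ_DR · Δt = 125.6 × 3600 = 4.52 × 10^5 ft³.

V ≈ 4.52 × 10^5 ft³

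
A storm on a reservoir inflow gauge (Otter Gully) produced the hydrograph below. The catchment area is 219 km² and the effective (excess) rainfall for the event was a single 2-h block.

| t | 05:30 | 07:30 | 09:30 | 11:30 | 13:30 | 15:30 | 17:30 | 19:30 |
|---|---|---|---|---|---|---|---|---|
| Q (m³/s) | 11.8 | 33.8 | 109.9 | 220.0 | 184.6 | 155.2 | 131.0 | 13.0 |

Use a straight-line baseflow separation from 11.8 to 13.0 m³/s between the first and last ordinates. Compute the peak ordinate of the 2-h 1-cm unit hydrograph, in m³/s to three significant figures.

U_p ≈ 83.1 m³/s

Direct runoff: 0.00, 21.83, 97.76, 207.69, 172.11, 142.54, 118.17, 0.00 m³/s; ΣQ_DR = 760.1 m³/s, peak = 207.69 m³/s.
Runoff depth d = ΣQ_DR·Δt / A = 760.1 × 7200 / (219 km²) = 24.99 mm.
The 1-cm UH is the DRH scaled by (10 mm)/d, so U_p = 207.69 × 10/24.99 = 83.1 m³/s.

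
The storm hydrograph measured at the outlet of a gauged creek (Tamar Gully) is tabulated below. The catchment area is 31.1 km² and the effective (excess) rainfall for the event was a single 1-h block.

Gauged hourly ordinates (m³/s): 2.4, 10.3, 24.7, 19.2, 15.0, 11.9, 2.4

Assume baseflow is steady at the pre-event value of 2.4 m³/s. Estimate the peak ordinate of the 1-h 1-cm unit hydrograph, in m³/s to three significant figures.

Direct runoff: 0.0, 7.9, 22.3, 16.8, 12.6, 9.5, 0.0 m³/s; ΣQ_DR = 69.10 m³/s, peak = 22.3 m³/s.
Runoff depth d = ΣQ_DR·Δt / A = 69.10 × 3600 / (31.1 km²) = 7.999 mm.
The 1-cm UH is the DRH scaled by (10 mm)/d, so U_p = 22.3 × 10/7.999 = 27.9 m³/s.

U_p ≈ 27.9 m³/s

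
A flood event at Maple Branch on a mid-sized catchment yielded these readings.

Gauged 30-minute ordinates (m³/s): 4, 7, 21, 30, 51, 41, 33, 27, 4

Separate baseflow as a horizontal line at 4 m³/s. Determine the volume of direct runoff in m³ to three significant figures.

Direct-runoff ordinates (Q − Q_b): 0.0, 3.0, 17.0, 26.0, 47.0, 37.0, 29.0, 23.0, 0.0 m³/s.
ΣQ_DR = 182.0 m³/s.
With Δt = 0.5 h = 1800 s, V = ΣQ_DR · Δt = 182.0 × 1800 = 3.28 × 10^5 m³.

V ≈ 3.28 × 10^5 m³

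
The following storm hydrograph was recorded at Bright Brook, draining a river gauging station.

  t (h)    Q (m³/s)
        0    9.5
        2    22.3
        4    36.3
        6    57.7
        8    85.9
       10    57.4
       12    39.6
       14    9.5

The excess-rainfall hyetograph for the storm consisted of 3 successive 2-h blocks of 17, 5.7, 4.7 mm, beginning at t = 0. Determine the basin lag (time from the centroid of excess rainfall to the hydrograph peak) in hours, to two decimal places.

Centroid of excess rainfall: t_c = Σ P_i·t̄_i / ΣP_i = 2.1022 h (block centres at 1, 3, 5 h).
Hydrograph peak occurs at t = 8 h, so basin lag t_L = 8 − 2.1022 = 5.90 h.

t_L ≈ 5.90 h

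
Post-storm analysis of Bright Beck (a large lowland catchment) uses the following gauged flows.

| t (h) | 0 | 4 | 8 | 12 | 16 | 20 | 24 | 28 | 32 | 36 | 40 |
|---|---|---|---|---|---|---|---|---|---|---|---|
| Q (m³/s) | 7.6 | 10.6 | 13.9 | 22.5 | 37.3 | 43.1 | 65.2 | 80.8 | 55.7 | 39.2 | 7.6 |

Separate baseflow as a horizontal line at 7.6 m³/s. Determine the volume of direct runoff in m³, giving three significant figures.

V ≈ 4.32 × 10^6 m³

Direct-runoff ordinates (Q − Q_b): 0.0, 3.0, 6.3, 14.9, 29.7, 35.5, 57.6, 73.2, 48.1, 31.6, 0.0 m³/s.
ΣQ_DR = 299.9 m³/s.
With Δt = 4 h = 14400 s, V = ΣQ_DR · Δt = 299.9 × 14400 = 4.32 × 10^6 m³.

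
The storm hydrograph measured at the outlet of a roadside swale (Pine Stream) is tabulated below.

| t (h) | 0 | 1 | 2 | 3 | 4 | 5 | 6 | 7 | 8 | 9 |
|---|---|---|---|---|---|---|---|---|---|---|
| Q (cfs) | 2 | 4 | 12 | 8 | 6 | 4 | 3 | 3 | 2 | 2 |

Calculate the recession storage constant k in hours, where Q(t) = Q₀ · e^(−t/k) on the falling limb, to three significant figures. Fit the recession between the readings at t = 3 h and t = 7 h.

On the falling limb, Q drops from 8 to 3 cfs between t = 3 h and t = 7 h (Δt = 4 h).
k = −Δt / ln(Q₂/Q₁) = −4 / ln(3/8) = 4.08 h.

k ≈ 4.08 h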